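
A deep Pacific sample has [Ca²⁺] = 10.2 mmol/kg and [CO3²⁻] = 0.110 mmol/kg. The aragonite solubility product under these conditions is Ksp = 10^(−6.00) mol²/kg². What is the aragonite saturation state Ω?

Ω = 1.12

Ksp = 10^(−6.00) = 1.000×10^-6
Ω = [Ca²⁺][CO3²⁻]/Ksp = (10.2×10^-3)(0.110×10^-3) / 1.000×10^-6 = 1.12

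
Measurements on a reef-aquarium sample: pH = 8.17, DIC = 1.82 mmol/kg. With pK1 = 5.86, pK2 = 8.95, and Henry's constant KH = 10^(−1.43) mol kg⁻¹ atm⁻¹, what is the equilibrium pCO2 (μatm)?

pCO2 = 205 μatm

α₀ = 1 / (1 + K1/[H⁺] + K1K2/[H⁺]²) = 1 / (1 + 10^+2.31 + 10^+1.53)
   = 1 / (1 + 204.17 + 33.884) = 1/239.06 = 0.004183
[CO2*] = α₀ × DIC = 0.004183 × 1.82 = 0.007613 mmol/kg = 7.613 μmol/kg
pCO2 = [CO2*]/KH = 7.613×10^-6 / 3.715×10^-2 = 205 μatm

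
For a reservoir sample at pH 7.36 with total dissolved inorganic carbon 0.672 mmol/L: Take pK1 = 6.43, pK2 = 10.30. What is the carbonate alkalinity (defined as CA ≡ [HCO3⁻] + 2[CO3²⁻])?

CA = [HCO3⁻] + 2[CO3²⁻] = (α₁ + 2α₂)·DIC
At pH 7.36: [H⁺]/K1 = 10^-0.93 = 0.11749, K2/[H⁺] = 10^-2.94 = 0.0011482
α₁ = 1/(1 + 0.11749 + 0.0011482) = 1/1.1186 = 0.8939; α₂ = α₁·K2/[H⁺] = 0.001026
α₁ + 2α₂ = 0.8960
CA = 0.8960 × 0.672 = 0.602 mmol/L

CA = 0.602 mmol/L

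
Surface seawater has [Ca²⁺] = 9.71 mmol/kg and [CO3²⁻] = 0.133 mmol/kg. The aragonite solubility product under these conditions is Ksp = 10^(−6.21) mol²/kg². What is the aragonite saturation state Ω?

Ω = 2.09

Ksp = 10^(−6.21) = 6.166×10^-7
Ω = [Ca²⁺][CO3²⁻]/Ksp = (9.71×10^-3)(0.133×10^-3) / 6.166×10^-7 = 2.09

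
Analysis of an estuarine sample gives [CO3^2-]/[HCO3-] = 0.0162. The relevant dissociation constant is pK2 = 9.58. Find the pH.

From K2 = [H⁺][CO3^2-]/[HCO3-]:  pH = pK2 + log₁₀([CO3^2-]/[HCO3-])
log₁₀(0.0162) = -1.790
pH = 9.58 + (-1.790) = 7.79

pH = 7.79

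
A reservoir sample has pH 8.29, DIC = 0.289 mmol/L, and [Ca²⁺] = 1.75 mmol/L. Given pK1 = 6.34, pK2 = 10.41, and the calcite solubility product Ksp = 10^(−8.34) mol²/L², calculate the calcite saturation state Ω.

Ω = 0.824

α₂ = 1 / (1 + [H⁺]/K2 + [H⁺]²/(K1K2)) = 1 / (1 + 10^+2.12 + 10^+0.17)
   = 1 / (1 + 131.83 + 1.4791) = 1/134.30 = 0.007446
[CO3²⁻] = α₂ × DIC = 0.007446 × 0.289 = 0.002152 mmol/L = 2.152 μmol/L
Ksp = 10^(−8.34) = 4.571×10^-9
Ω = [Ca²⁺][CO3²⁻]/Ksp = (1.75×10^-3)(2.152×10^-6) / 4.571×10^-9 = 0.824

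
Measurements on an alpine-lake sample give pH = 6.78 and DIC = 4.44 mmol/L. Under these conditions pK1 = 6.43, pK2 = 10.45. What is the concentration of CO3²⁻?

α₂ = 1 / (1 + [H⁺]/K2 + [H⁺]²/(K1K2)) = 1 / (1 + 10^+3.67 + 10^+3.32)
   = 1 / (1 + 4677.4 + 2089.3) = 1/6767.6 = 0.0001478
[CO3²⁻] = α₂ × DIC = 0.0001478 × 4.44 = 0.000656 mmol/L = 0.656 μmol/L

[CO3²⁻] = 0.656 μmol/L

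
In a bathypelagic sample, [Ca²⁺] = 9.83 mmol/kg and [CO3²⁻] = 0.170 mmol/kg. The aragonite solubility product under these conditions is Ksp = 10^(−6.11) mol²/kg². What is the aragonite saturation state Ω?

Ω = 2.15

Ksp = 10^(−6.11) = 7.762×10^-7
Ω = [Ca²⁺][CO3²⁻]/Ksp = (9.83×10^-3)(0.170×10^-3) / 7.762×10^-7 = 2.15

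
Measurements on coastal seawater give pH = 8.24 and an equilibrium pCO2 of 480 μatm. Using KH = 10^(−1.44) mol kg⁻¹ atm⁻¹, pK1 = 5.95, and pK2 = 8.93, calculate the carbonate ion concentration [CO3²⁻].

[CO3²⁻] = 0.694 mmol/kg

[CO2*] = KH · pCO2 = 10^(−1.44) × 480×10^-6 = 1.743×10^-5 mol/kg
α₀ = 1/(1 + K1/[H⁺] + K1K2/[H⁺]²) = 1/(1 + 10^+2.29 + 10^+1.60) = 0.004241
DIC = [CO2*]/α₀ = 1.743×10^-5 / 0.004241 = 4.109 mmol/kg
[CO3²⁻] = α₂·DIC; α₂ = 0.1688, so [CO3²⁻] = 0.1688 × 4.109 = 0.694 mmol/kg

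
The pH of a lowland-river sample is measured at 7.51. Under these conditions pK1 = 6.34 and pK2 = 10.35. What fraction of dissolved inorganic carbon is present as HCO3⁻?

α₁ = 0.935

α₁ = 1 / (1 + [H⁺]/K1 + K2/[H⁺]) = 1 / (1 + 10^-1.17 + 10^-2.84)
   = 1 / (1 + 0.067608 + 0.0014454) = 1/1.0691 = 0.9354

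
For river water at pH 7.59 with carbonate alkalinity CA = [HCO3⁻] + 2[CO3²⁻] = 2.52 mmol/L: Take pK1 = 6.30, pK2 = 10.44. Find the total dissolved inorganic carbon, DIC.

DIC = 2.65 mmol/L

CA = [HCO3⁻] + 2[CO3²⁻] = (α₁ + 2α₂)·DIC
At pH 7.59: [H⁺]/K1 = 10^-1.29 = 0.051286, K2/[H⁺] = 10^-2.85 = 0.0014125
α₁ = 1/(1 + 0.051286 + 0.0014125) = 1/1.0527 = 0.9499; α₂ = α₁·K2/[H⁺] = 0.001342
α₁ + 2α₂ = 0.9526
DIC = CA / (α₁ + 2α₂) = 2.52 / 0.9526 = 2.65 mmol/L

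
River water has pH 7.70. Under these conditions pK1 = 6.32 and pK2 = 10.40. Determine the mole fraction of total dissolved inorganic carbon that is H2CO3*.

α₀ = 1 / (1 + K1/[H⁺] + K1K2/[H⁺]²) = 1 / (1 + 10^+1.38 + 10^-1.32)
   = 1 / (1 + 23.988 + 0.047863) = 1/25.036 = 0.03994

α₀ = 0.0399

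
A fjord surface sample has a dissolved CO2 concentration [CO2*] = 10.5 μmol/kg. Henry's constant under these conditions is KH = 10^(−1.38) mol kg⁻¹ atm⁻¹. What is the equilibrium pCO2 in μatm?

KH = 10^(−1.38) = 4.169×10^-2 mol kg⁻¹ atm⁻¹
pCO2 = [CO2*]/KH = 10.5×10^-6 / 4.169×10^-2 = 2.52×10^-4 atm = 252 μatm

pCO2 = 252 μatm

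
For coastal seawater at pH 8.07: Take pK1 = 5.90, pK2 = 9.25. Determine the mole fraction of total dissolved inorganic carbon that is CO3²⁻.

α₂ = 0.0616

α₂ = 1 / (1 + [H⁺]/K2 + [H⁺]²/(K1K2)) = 1 / (1 + 10^+1.18 + 10^-0.99)
   = 1 / (1 + 15.136 + 0.10233) = 1/16.238 = 0.06158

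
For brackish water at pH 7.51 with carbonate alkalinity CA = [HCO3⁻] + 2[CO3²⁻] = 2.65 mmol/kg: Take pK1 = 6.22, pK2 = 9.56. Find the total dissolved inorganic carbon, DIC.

DIC = 2.76 mmol/kg

CA = [HCO3⁻] + 2[CO3²⁻] = (α₁ + 2α₂)·DIC
At pH 7.51: [H⁺]/K1 = 10^-1.29 = 0.051286, K2/[H⁺] = 10^-2.05 = 0.0089125
α₁ = 1/(1 + 0.051286 + 0.0089125) = 1/1.0602 = 0.9432; α₂ = α₁·K2/[H⁺] = 0.008406
α₁ + 2α₂ = 0.9600
DIC = CA / (α₁ + 2α₂) = 2.65 / 0.9600 = 2.76 mmol/kg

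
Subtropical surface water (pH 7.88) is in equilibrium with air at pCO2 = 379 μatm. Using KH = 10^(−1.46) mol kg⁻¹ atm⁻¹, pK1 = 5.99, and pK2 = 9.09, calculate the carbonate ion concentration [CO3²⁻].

[CO2*] = KH · pCO2 = 10^(−1.46) × 379×10^-6 = 1.314×10^-5 mol/kg
α₀ = 1/(1 + K1/[H⁺] + K1K2/[H⁺]²) = 1/(1 + 10^+1.89 + 10^+0.68) = 0.01199
DIC = [CO2*]/α₀ = 1.314×10^-5 / 0.01199 = 1.096 mmol/kg
[CO3²⁻] = α₂·DIC; α₂ = 0.05738, so [CO3²⁻] = 0.05738 × 1.096 = 0.0629 mmol/kg

[CO3²⁻] = 0.0629 mmol/kg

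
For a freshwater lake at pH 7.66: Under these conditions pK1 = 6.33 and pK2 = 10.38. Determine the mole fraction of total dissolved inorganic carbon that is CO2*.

α₀ = 1 / (1 + K1/[H⁺] + K1K2/[H⁺]²) = 1 / (1 + 10^+1.33 + 10^-1.39)
   = 1 / (1 + 21.380 + 0.040738) = 1/22.420 = 0.04460

α₀ = 0.0446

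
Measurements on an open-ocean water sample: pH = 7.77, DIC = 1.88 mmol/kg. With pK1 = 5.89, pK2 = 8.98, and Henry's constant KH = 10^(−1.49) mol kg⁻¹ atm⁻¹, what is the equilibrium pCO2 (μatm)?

pCO2 = 713 μatm

α₀ = 1 / (1 + K1/[H⁺] + K1K2/[H⁺]²) = 1 / (1 + 10^+1.88 + 10^+0.67)
   = 1 / (1 + 75.858 + 4.6774) = 1/81.535 = 0.01226
[CO2*] = α₀ × DIC = 0.01226 × 1.88 = 0.02306 mmol/kg
pCO2 = [CO2*]/KH = 2.306×10^-5 / 3.236×10^-2 = 713 μatm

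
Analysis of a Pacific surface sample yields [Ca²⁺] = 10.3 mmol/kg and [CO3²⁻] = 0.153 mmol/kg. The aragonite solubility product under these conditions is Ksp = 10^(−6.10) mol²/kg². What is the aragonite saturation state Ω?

Ksp = 10^(−6.10) = 7.943×10^-7
Ω = [Ca²⁺][CO3²⁻]/Ksp = (10.3×10^-3)(0.153×10^-3) / 7.943×10^-7 = 1.98

Ω = 1.98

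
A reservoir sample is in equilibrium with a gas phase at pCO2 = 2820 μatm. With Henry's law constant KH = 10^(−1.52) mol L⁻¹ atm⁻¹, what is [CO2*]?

KH = 10^(−1.52) = 3.020×10^-2 mol L⁻¹ atm⁻¹
[CO2*] = KH · pCO2 = 3.020×10^-2 × 2820×10^-6 atm = 8.52×10^-5 mol/L

[CO2*] = 85.2 μmol/L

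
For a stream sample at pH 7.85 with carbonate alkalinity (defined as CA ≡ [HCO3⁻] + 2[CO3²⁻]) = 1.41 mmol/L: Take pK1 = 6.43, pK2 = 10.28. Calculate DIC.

DIC = 1.46 mmol/L

CA = [HCO3⁻] + 2[CO3²⁻] = (α₁ + 2α₂)·DIC
At pH 7.85: [H⁺]/K1 = 10^-1.42 = 0.038019, K2/[H⁺] = 10^-2.43 = 0.0037154
α₁ = 1/(1 + 0.038019 + 0.0037154) = 1/1.0417 = 0.9599; α₂ = α₁·K2/[H⁺] = 0.003567
α₁ + 2α₂ = 0.9671
DIC = CA / (α₁ + 2α₂) = 1.41 / 0.9671 = 1.46 mmol/L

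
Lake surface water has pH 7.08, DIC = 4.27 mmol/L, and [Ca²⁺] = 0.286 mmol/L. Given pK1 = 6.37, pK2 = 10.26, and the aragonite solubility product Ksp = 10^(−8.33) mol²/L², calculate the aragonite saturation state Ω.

Ω = 0.144

α₂ = 1 / (1 + [H⁺]/K2 + [H⁺]²/(K1K2)) = 1 / (1 + 10^+3.18 + 10^+2.47)
   = 1 / (1 + 1513.6 + 295.12) = 1/1809.7 = 0.0005526
[CO3²⁻] = α₂ × DIC = 0.0005526 × 4.27 = 0.002360 mmol/L = 2.360 μmol/L
Ksp = 10^(−8.33) = 4.677×10^-9
Ω = [Ca²⁺][CO3²⁻]/Ksp = (0.286×10^-3)(2.360×10^-6) / 4.677×10^-9 = 0.144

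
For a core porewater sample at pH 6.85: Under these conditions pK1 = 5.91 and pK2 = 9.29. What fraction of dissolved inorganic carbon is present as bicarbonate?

α₁ = 1 / (1 + [H⁺]/K1 + K2/[H⁺]) = 1 / (1 + 10^-0.94 + 10^-2.44)
   = 1 / (1 + 0.11482 + 0.0036308) = 1/1.1184 = 0.8941

α₁ = 0.894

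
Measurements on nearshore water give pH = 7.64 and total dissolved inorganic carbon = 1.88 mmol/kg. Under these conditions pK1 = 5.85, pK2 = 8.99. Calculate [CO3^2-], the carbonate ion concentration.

[CO3²⁻] = 0.0792 mmol/kg

α₂ = 1 / (1 + [H⁺]/K2 + [H⁺]²/(K1K2)) = 1 / (1 + 10^+1.35 + 10^-0.44)
   = 1 / (1 + 22.387 + 0.36308) = 1/23.750 = 0.04210
[CO3²⁻] = α₂ × DIC = 0.04210 × 1.88 = 0.0792 mmol/kg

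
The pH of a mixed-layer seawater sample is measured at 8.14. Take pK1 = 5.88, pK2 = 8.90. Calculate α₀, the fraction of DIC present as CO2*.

α₀ = 1 / (1 + K1/[H⁺] + K1K2/[H⁺]²) = 1 / (1 + 10^+2.26 + 10^+1.50)
   = 1 / (1 + 181.97 + 31.623) = 1/214.59 = 0.004660

α₀ = 0.00466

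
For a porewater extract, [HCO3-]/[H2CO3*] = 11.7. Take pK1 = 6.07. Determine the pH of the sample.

From K1 = [H⁺][HCO3-]/[H2CO3*]:  pH = pK1 + log₁₀([HCO3-]/[H2CO3*])
log₁₀(11.7) = +1.068
pH = 6.07 + (+1.068) = 7.14

pH = 7.14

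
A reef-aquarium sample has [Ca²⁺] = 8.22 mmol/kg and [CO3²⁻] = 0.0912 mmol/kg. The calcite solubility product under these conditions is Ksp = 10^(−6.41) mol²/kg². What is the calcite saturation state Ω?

Ω = 1.93

Ksp = 10^(−6.41) = 3.890×10^-7
Ω = [Ca²⁺][CO3²⁻]/Ksp = (8.22×10^-3)(0.0912×10^-3) / 3.890×10^-7 = 1.93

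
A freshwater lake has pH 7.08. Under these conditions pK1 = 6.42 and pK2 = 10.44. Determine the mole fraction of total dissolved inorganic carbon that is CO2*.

α₀ = 1 / (1 + K1/[H⁺] + K1K2/[H⁺]²) = 1 / (1 + 10^+0.66 + 10^-2.70)
   = 1 / (1 + 4.5709 + 0.0019953) = 1/5.5729 = 0.1794

α₀ = 0.179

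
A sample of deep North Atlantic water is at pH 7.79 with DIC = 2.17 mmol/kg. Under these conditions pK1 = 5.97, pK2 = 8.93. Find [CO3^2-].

α₂ = 1 / (1 + [H⁺]/K2 + [H⁺]²/(K1K2)) = 1 / (1 + 10^+1.14 + 10^-0.68)
   = 1 / (1 + 13.804 + 0.20893) = 1/15.013 = 0.06661
[CO3²⁻] = α₂ × DIC = 0.06661 × 2.17 = 0.145 mmol/kg

[CO3²⁻] = 0.145 mmol/kg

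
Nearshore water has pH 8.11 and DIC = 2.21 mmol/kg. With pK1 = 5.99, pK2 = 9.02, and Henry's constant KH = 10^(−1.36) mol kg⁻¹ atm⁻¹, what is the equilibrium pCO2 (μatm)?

α₀ = 1 / (1 + K1/[H⁺] + K1K2/[H⁺]²) = 1 / (1 + 10^+2.12 + 10^+1.21)
   = 1 / (1 + 131.83 + 16.218) = 1/149.04 = 0.006709
[CO2*] = α₀ × DIC = 0.006709 × 2.21 = 0.01483 mmol/kg = 14.83 μmol/kg
pCO2 = [CO2*]/KH = 1.483×10^-5 / 4.365×10^-2 = 340 μatm

pCO2 = 340 μatm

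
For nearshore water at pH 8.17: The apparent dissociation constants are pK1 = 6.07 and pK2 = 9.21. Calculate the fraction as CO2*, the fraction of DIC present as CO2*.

α₀ = 1 / (1 + K1/[H⁺] + K1K2/[H⁺]²) = 1 / (1 + 10^+2.10 + 10^+1.06)
   = 1 / (1 + 125.89 + 11.482) = 1/138.37 = 0.007227

α₀ = 0.00723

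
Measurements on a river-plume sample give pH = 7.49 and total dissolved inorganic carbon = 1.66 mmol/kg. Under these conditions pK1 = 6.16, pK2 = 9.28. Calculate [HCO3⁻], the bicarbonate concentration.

α₁ = 1 / (1 + [H⁺]/K1 + K2/[H⁺]) = 1 / (1 + 10^-1.33 + 10^-1.79)
   = 1 / (1 + 0.046774 + 0.016218) = 1/1.0630 = 0.9407
[HCO3⁻] = α₁ × DIC = 0.9407 × 1.66 = 1.56 mmol/kg

[HCO3⁻] = 1.56 mmol/kg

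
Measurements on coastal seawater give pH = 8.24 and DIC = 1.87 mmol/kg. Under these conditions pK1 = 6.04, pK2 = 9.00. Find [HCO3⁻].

α₁ = 1 / (1 + [H⁺]/K1 + K2/[H⁺]) = 1 / (1 + 10^-2.20 + 10^-0.76)
   = 1 / (1 + 0.0063096 + 0.17378) = 1/1.1801 = 0.8474
[HCO3⁻] = α₁ × DIC = 0.8474 × 1.87 = 1.58 mmol/kg

[HCO3⁻] = 1.58 mmol/kg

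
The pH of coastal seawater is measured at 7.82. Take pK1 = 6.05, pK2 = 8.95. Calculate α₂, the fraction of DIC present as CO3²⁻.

α₂ = 0.0679

α₂ = 1 / (1 + [H⁺]/K2 + [H⁺]²/(K1K2)) = 1 / (1 + 10^+1.13 + 10^-0.64)
   = 1 / (1 + 13.490 + 0.22909) = 1/14.719 = 0.06794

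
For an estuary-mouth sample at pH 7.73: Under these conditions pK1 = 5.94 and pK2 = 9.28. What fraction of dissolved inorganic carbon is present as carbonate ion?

α₂ = 1 / (1 + [H⁺]/K2 + [H⁺]²/(K1K2)) = 1 / (1 + 10^+1.55 + 10^-0.24)
   = 1 / (1 + 35.481 + 0.57544) = 1/37.057 = 0.02699

α₂ = 0.0270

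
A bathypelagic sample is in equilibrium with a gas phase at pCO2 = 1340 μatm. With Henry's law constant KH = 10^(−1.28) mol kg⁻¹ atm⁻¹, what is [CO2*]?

[CO2*] = 70.3 μmol/kg

KH = 10^(−1.28) = 5.248×10^-2 mol kg⁻¹ atm⁻¹
[CO2*] = KH · pCO2 = 5.248×10^-2 × 1340×10^-6 atm = 7.03×10^-5 mol/kg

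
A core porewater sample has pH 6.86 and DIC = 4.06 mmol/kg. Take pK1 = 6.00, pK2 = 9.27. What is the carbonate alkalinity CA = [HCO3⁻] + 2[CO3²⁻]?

CA = [HCO3⁻] + 2[CO3²⁻] = (α₁ + 2α₂)·DIC
At pH 6.86: [H⁺]/K1 = 10^-0.86 = 0.13804, K2/[H⁺] = 10^-2.41 = 0.0038905
α₁ = 1/(1 + 0.13804 + 0.0038905) = 1/1.1419 = 0.8757; α₂ = α₁·K2/[H⁺] = 0.003407
α₁ + 2α₂ = 0.8825
CA = 0.8825 × 4.06 = 3.58 mmol/kg

CA = 3.58 mmol/kg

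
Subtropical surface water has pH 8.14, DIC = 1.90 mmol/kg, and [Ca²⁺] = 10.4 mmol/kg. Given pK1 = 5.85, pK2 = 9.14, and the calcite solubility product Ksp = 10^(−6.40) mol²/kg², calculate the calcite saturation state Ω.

Ω = 4.49

α₂ = 1 / (1 + [H⁺]/K2 + [H⁺]²/(K1K2)) = 1 / (1 + 10^+1.00 + 10^-1.29)
   = 1 / (1 + 10.000 + 0.051286) = 1/11.051 = 0.09049
[CO3²⁻] = α₂ × DIC = 0.09049 × 1.90 = 0.1719 mmol/kg
Ksp = 10^(−6.40) = 3.981×10^-7
Ω = [Ca²⁺][CO3²⁻]/Ksp = (10.4×10^-3)(1.719×10^-4) / 3.981×10^-7 = 4.49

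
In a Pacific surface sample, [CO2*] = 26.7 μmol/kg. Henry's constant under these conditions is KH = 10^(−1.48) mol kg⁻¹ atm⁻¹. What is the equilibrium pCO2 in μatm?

pCO2 = 806 μatm

KH = 10^(−1.48) = 3.311×10^-2 mol kg⁻¹ atm⁻¹
pCO2 = [CO2*]/KH = 26.7×10^-6 / 3.311×10^-2 = 8.06×10^-4 atm = 806 μatm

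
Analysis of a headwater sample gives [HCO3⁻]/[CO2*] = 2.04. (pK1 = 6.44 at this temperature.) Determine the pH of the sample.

pH = 6.75

From K1 = [H⁺][HCO3⁻]/[CO2*]:  pH = pK1 + log₁₀([HCO3⁻]/[CO2*])
log₁₀(2.04) = +0.310
pH = 6.44 + (+0.310) = 6.75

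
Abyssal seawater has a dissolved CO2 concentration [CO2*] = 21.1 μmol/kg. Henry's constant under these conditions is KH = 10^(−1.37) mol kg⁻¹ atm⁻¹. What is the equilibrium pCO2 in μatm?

KH = 10^(−1.37) = 4.266×10^-2 mol kg⁻¹ atm⁻¹
pCO2 = [CO2*]/KH = 21.1×10^-6 / 4.266×10^-2 = 4.95×10^-4 atm = 495 μatm

pCO2 = 495 μatm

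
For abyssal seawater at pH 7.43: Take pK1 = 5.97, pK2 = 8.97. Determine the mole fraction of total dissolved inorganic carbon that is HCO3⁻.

α₁ = 1 / (1 + [H⁺]/K1 + K2/[H⁺]) = 1 / (1 + 10^-1.46 + 10^-1.54)
   = 1 / (1 + 0.034674 + 0.028840) = 1/1.0635 = 0.9403

α₁ = 0.940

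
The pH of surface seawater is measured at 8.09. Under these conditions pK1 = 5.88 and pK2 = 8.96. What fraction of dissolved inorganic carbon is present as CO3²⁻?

α₂ = 1 / (1 + [H⁺]/K2 + [H⁺]²/(K1K2)) = 1 / (1 + 10^+0.87 + 10^-1.34)
   = 1 / (1 + 7.4131 + 0.045709) = 1/8.4588 = 0.1182

α₂ = 0.118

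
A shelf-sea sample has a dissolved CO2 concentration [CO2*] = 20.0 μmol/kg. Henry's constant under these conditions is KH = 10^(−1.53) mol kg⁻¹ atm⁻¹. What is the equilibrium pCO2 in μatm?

pCO2 = 678 μatm

KH = 10^(−1.53) = 2.951×10^-2 mol kg⁻¹ atm⁻¹
pCO2 = [CO2*]/KH = 20.0×10^-6 / 2.951×10^-2 = 6.78×10^-4 atm = 678 μatm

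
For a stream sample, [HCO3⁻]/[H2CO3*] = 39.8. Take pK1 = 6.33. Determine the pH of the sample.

From K1 = [H⁺][HCO3⁻]/[H2CO3*]:  pH = pK1 + log₁₀([HCO3⁻]/[H2CO3*])
log₁₀(39.8) = +1.600
pH = 6.33 + (+1.600) = 7.93

pH = 7.93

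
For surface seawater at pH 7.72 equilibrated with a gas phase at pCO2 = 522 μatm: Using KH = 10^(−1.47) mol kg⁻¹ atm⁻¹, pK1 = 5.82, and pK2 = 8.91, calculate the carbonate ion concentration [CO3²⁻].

[CO2*] = KH · pCO2 = 10^(−1.47) × 522×10^-6 = 1.769×10^-5 mol/kg
α₀ = 1/(1 + K1/[H⁺] + K1K2/[H⁺]²) = 1/(1 + 10^+1.90 + 10^+0.71) = 0.01169
DIC = [CO2*]/α₀ = 1.769×10^-5 / 0.01169 = 1.513 mmol/kg
[CO3²⁻] = α₂·DIC; α₂ = 0.05994, so [CO3²⁻] = 0.05994 × 1.513 = 0.0907 mmol/kg

[CO3²⁻] = 0.0907 mmol/kg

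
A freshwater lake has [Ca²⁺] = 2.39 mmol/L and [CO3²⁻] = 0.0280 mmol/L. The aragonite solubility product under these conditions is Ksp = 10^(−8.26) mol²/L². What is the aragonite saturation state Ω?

Ω = 12.2

Ksp = 10^(−8.26) = 5.495×10^-9
Ω = [Ca²⁺][CO3²⁻]/Ksp = (2.39×10^-3)(0.0280×10^-3) / 5.495×10^-9 = 12.2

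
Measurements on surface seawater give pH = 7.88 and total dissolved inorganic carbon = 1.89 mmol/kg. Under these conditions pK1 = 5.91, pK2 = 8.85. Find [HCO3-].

[HCO3⁻] = 1.69 mmol/kg

α₁ = 1 / (1 + [H⁺]/K1 + K2/[H⁺]) = 1 / (1 + 10^-1.97 + 10^-0.97)
   = 1 / (1 + 0.010715 + 0.10715) = 1/1.1179 = 0.8946
[HCO3⁻] = α₁ × DIC = 0.8946 × 1.89 = 1.69 mmol/kg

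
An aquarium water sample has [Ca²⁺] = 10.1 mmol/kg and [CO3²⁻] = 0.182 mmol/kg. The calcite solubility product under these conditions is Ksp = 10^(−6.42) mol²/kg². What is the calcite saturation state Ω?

Ω = 4.83

Ksp = 10^(−6.42) = 3.802×10^-7
Ω = [Ca²⁺][CO3²⁻]/Ksp = (10.1×10^-3)(0.182×10^-3) / 3.802×10^-7 = 4.83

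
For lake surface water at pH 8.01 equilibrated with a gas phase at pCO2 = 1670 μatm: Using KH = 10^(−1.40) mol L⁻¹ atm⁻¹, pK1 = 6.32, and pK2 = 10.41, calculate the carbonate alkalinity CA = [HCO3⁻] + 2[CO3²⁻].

[CO2*] = KH · pCO2 = 10^(−1.40) × 1670×10^-6 = 6.648×10^-5 mol/L
α₀ = 1/(1 + K1/[H⁺] + K1K2/[H⁺]²) = 1/(1 + 10^+1.69 + 10^-0.71) = 0.01993
DIC = [CO2*]/α₀ = 6.648×10^-5 / 0.01993 = 3.336 mmol/L
CA = (α₁ + 2α₂)·DIC = (0.9762 + 2×0.003886) × 3.336 = 3.28 mmol/L

CA = 3.28 mmol/L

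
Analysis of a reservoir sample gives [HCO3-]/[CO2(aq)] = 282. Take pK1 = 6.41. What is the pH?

pH = 8.86

From K1 = [H⁺][HCO3-]/[CO2(aq)]:  pH = pK1 + log₁₀([HCO3-]/[CO2(aq)])
log₁₀(282) = +2.450
pH = 6.41 + (+2.450) = 8.86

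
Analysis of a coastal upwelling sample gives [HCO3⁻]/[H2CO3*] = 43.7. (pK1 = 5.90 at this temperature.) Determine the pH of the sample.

pH = 7.54

From K1 = [H⁺][HCO3⁻]/[H2CO3*]:  pH = pK1 + log₁₀([HCO3⁻]/[H2CO3*])
log₁₀(43.7) = +1.640
pH = 5.90 + (+1.640) = 7.54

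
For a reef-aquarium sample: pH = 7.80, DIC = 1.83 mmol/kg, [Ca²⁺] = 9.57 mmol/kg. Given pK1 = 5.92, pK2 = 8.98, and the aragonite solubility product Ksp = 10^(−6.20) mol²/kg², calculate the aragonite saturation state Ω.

α₂ = 1 / (1 + [H⁺]/K2 + [H⁺]²/(K1K2)) = 1 / (1 + 10^+1.18 + 10^-0.70)
   = 1 / (1 + 15.136 + 0.19953) = 1/16.335 = 0.06122
[CO3²⁻] = α₂ × DIC = 0.06122 × 1.83 = 0.1120 mmol/kg
Ksp = 10^(−6.20) = 6.310×10^-7
Ω = [Ca²⁺][CO3²⁻]/Ksp = (9.57×10^-3)(1.120×10^-4) / 6.310×10^-7 = 1.70

Ω = 1.70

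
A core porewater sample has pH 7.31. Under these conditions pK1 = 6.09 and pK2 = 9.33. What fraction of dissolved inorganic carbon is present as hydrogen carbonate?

α₁ = 1 / (1 + [H⁺]/K1 + K2/[H⁺]) = 1 / (1 + 10^-1.22 + 10^-2.02)
   = 1 / (1 + 0.060256 + 0.0095499) = 1/1.0698 = 0.9347

α₁ = 0.935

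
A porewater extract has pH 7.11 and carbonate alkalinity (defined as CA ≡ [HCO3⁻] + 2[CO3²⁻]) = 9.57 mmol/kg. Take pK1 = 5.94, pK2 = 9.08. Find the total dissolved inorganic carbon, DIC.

DIC = 10.1 mmol/kg

CA = [HCO3⁻] + 2[CO3²⁻] = (α₁ + 2α₂)·DIC
At pH 7.11: [H⁺]/K1 = 10^-1.17 = 0.067608, K2/[H⁺] = 10^-1.97 = 0.010715
α₁ = 1/(1 + 0.067608 + 0.010715) = 1/1.0783 = 0.9274; α₂ = α₁·K2/[H⁺] = 0.009937
α₁ + 2α₂ = 0.9472
DIC = CA / (α₁ + 2α₂) = 9.57 / 0.9472 = 10.1 mmol/kg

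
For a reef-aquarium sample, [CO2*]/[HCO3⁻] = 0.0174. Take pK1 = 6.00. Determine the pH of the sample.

From K1 = [H⁺][HCO3⁻]/[CO2*]:  pH = pK1 − log₁₀([CO2*]/[HCO3⁻])
log₁₀(0.0174) = -1.759
pH = 6.00 − (-1.759) = 7.76

pH = 7.76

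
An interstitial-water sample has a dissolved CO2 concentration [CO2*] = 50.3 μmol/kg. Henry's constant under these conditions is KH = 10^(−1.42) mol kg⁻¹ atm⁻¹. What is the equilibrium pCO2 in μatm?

pCO2 = 1320 μatm

KH = 10^(−1.42) = 3.802×10^-2 mol kg⁻¹ atm⁻¹
pCO2 = [CO2*]/KH = 50.3×10^-6 / 3.802×10^-2 = 1.32×10^-3 atm = 1320 μatm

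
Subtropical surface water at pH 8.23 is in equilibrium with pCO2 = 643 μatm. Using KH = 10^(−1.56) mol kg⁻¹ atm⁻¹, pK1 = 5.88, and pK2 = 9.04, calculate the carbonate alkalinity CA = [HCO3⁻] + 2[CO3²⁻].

CA = 5.19 mmol/kg

[CO2*] = KH · pCO2 = 10^(−1.56) × 643×10^-6 = 1.771×10^-5 mol/kg
α₀ = 1/(1 + K1/[H⁺] + K1K2/[H⁺]²) = 1/(1 + 10^+2.35 + 10^+1.54) = 0.003853
DIC = [CO2*]/α₀ = 1.771×10^-5 / 0.003853 = 4.596 mmol/kg
CA = (α₁ + 2α₂)·DIC = (0.8626 + 2×0.1336) × 4.596 = 5.19 mmol/kg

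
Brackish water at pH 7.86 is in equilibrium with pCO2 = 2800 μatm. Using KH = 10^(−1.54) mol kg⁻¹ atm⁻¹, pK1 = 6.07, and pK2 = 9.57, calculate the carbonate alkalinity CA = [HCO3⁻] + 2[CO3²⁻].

CA = 5.17 mmol/kg

[CO2*] = KH · pCO2 = 10^(−1.54) × 2800×10^-6 = 8.075×10^-5 mol/kg
α₀ = 1/(1 + K1/[H⁺] + K1K2/[H⁺]²) = 1/(1 + 10^+1.79 + 10^+0.08) = 0.01566
DIC = [CO2*]/α₀ = 8.075×10^-5 / 0.01566 = 5.157 mmol/kg
CA = (α₁ + 2α₂)·DIC = (0.9655 + 2×0.01883) × 5.157 = 5.17 mmol/kg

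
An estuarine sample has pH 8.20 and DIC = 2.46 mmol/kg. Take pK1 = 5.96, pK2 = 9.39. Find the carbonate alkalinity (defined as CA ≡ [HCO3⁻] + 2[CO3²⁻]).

CA = [HCO3⁻] + 2[CO3²⁻] = (α₁ + 2α₂)·DIC
At pH 8.20: [H⁺]/K1 = 10^-2.24 = 0.0057544, K2/[H⁺] = 10^-1.19 = 0.064565
α₁ = 1/(1 + 0.0057544 + 0.064565) = 1/1.0703 = 0.9343; α₂ = α₁·K2/[H⁺] = 0.06032
α₁ + 2α₂ = 1.0549
CA = 1.0549 × 2.46 = 2.60 mmol/kg

CA = 2.60 mmol/kg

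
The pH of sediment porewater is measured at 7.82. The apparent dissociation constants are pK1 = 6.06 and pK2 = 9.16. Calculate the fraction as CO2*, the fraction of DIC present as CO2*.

α₀ = 0.0163

α₀ = 1 / (1 + K1/[H⁺] + K1K2/[H⁺]²) = 1 / (1 + 10^+1.76 + 10^+0.42)
   = 1 / (1 + 57.544 + 2.6303) = 1/61.174 = 0.01635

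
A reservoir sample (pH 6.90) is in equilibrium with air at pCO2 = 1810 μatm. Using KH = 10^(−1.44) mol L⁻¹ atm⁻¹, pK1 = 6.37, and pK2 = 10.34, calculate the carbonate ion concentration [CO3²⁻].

[CO3²⁻] = 0.0808 μmol/L

[CO2*] = KH · pCO2 = 10^(−1.44) × 1810×10^-6 = 6.572×10^-5 mol/L
α₀ = 1/(1 + K1/[H⁺] + K1K2/[H⁺]²) = 1/(1 + 10^+0.53 + 10^-2.91) = 0.2278
DIC = [CO2*]/α₀ = 6.572×10^-5 / 0.2278 = 0.2885 mmol/L
[CO3²⁻] = α₂·DIC; α₂ = 0.0002803, so [CO3²⁻] = 0.0002803 × 0.2885 = 8.08×10^-5 mmol/L = 0.0808 μmol/L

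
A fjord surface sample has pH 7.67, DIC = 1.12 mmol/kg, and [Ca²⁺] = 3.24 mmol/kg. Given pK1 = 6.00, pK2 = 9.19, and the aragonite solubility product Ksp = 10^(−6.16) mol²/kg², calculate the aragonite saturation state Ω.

α₂ = 1 / (1 + [H⁺]/K2 + [H⁺]²/(K1K2)) = 1 / (1 + 10^+1.52 + 10^-0.15)
   = 1 / (1 + 33.113 + 0.70795) = 1/34.821 = 0.02872
[CO3²⁻] = α₂ × DIC = 0.02872 × 1.12 = 0.03216 mmol/kg
Ksp = 10^(−6.16) = 6.918×10^-7
Ω = [Ca²⁺][CO3²⁻]/Ksp = (3.24×10^-3)(3.216×10^-5) / 6.918×10^-7 = 0.151

Ω = 0.151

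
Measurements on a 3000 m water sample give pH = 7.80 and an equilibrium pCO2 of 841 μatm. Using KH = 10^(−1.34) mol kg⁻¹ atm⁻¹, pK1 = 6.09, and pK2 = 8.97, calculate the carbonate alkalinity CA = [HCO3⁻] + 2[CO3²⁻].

CA = 2.24 mmol/kg

[CO2*] = KH · pCO2 = 10^(−1.34) × 841×10^-6 = 3.844×10^-5 mol/kg
α₀ = 1/(1 + K1/[H⁺] + K1K2/[H⁺]²) = 1/(1 + 10^+1.71 + 10^+0.54) = 0.01794
DIC = [CO2*]/α₀ = 3.844×10^-5 / 0.01794 = 2.143 mmol/kg
CA = (α₁ + 2α₂)·DIC = (0.9199 + 2×0.06219) × 2.143 = 2.24 mmol/kg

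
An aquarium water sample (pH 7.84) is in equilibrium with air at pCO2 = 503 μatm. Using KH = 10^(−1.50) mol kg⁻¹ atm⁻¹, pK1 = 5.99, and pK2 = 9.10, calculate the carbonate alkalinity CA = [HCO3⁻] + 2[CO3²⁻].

CA = 1.25 mmol/kg

[CO2*] = KH · pCO2 = 10^(−1.50) × 503×10^-6 = 1.591×10^-5 mol/kg
α₀ = 1/(1 + K1/[H⁺] + K1K2/[H⁺]²) = 1/(1 + 10^+1.85 + 10^+0.59) = 0.01321
DIC = [CO2*]/α₀ = 1.591×10^-5 / 0.01321 = 1.204 mmol/kg
CA = (α₁ + 2α₂)·DIC = (0.9354 + 2×0.05140) × 1.204 = 1.25 mmol/kg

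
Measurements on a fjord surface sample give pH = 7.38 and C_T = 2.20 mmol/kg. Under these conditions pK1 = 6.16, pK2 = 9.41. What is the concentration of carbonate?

α₂ = 1 / (1 + [H⁺]/K2 + [H⁺]²/(K1K2)) = 1 / (1 + 10^+2.03 + 10^+0.81)
   = 1 / (1 + 107.15 + 6.4565) = 1/114.61 = 0.008725
[CO3²⁻] = α₂ × DIC = 0.008725 × 2.20 = 0.0192 mmol/kg = 19.2 μmol/kg

[CO3²⁻] = 19.2 μmol/kg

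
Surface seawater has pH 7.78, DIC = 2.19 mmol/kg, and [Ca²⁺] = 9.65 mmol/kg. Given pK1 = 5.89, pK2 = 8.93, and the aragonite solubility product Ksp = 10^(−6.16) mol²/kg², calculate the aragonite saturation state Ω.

Ω = 2.00

α₂ = 1 / (1 + [H⁺]/K2 + [H⁺]²/(K1K2)) = 1 / (1 + 10^+1.15 + 10^-0.74)
   = 1 / (1 + 14.125 + 0.18197) = 1/15.307 = 0.06533
[CO3²⁻] = α₂ × DIC = 0.06533 × 2.19 = 0.1431 mmol/kg
Ksp = 10^(−6.16) = 6.918×10^-7
Ω = [Ca²⁺][CO3²⁻]/Ksp = (9.65×10^-3)(1.431×10^-4) / 6.918×10^-7 = 2.00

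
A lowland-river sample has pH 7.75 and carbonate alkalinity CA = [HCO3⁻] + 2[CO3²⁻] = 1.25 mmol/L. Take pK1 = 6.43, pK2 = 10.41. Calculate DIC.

DIC = 1.31 mmol/L

CA = [HCO3⁻] + 2[CO3²⁻] = (α₁ + 2α₂)·DIC
At pH 7.75: [H⁺]/K1 = 10^-1.32 = 0.047863, K2/[H⁺] = 10^-2.66 = 0.0021878
α₁ = 1/(1 + 0.047863 + 0.0021878) = 1/1.0501 = 0.9523; α₂ = α₁·K2/[H⁺] = 0.002083
α₁ + 2α₂ = 0.9565
DIC = CA / (α₁ + 2α₂) = 1.25 / 0.9565 = 1.31 mmol/L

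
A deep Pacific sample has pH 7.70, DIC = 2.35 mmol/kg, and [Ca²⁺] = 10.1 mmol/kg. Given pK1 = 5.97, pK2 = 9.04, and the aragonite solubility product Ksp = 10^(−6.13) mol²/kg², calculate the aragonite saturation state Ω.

Ω = 1.38

α₂ = 1 / (1 + [H⁺]/K2 + [H⁺]²/(K1K2)) = 1 / (1 + 10^+1.34 + 10^-0.39)
   = 1 / (1 + 21.878 + 0.40738) = 1/23.285 = 0.04295
[CO3²⁻] = α₂ × DIC = 0.04295 × 2.35 = 0.1009 mmol/kg
Ksp = 10^(−6.13) = 7.413×10^-7
Ω = [Ca²⁺][CO3²⁻]/Ksp = (10.1×10^-3)(1.009×10^-4) / 7.413×10^-7 = 1.38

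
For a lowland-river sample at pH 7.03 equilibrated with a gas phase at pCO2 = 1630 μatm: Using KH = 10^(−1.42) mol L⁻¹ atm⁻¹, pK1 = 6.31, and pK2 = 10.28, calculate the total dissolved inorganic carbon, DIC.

DIC = 0.387 mmol/L

[CO2*] = KH · pCO2 = 10^(−1.42) × 1630×10^-6 = 6.197×10^-5 mol/L
α₀ = 1/(1 + K1/[H⁺] + K1K2/[H⁺]²) = 1/(1 + 10^+0.72 + 10^-2.53) = 0.1600
DIC = [CO2*]/α₀ = 6.197×10^-5 / 0.1600 = 0.387 mmol/L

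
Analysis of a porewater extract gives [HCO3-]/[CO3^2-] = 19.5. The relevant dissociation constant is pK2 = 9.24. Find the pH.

pH = 7.95

From K2 = [H⁺][CO3^2-]/[HCO3-]:  pH = pK2 − log₁₀([HCO3-]/[CO3^2-])
log₁₀(19.5) = +1.290
pH = 9.24 − (+1.290) = 7.95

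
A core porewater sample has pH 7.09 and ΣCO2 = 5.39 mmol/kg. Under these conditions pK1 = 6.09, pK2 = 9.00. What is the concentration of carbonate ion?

[CO3²⁻] = 0.0596 mmol/kg

α₂ = 1 / (1 + [H⁺]/K2 + [H⁺]²/(K1K2)) = 1 / (1 + 10^+1.91 + 10^+0.91)
   = 1 / (1 + 81.283 + 8.1283) = 1/90.411 = 0.01106
[CO3²⁻] = α₂ × DIC = 0.01106 × 5.39 = 0.0596 mmol/kg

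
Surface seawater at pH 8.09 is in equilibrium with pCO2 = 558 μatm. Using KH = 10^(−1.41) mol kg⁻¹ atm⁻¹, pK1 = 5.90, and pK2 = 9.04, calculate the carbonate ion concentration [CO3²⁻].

[CO2*] = KH · pCO2 = 10^(−1.41) × 558×10^-6 = 2.171×10^-5 mol/kg
α₀ = 1/(1 + K1/[H⁺] + K1K2/[H⁺]²) = 1/(1 + 10^+2.19 + 10^+1.24) = 0.005772
DIC = [CO2*]/α₀ = 2.171×10^-5 / 0.005772 = 3.761 mmol/kg
[CO3²⁻] = α₂·DIC; α₂ = 0.1003, so [CO3²⁻] = 0.1003 × 3.761 = 0.377 mmol/kg

[CO3²⁻] = 0.377 mmol/kg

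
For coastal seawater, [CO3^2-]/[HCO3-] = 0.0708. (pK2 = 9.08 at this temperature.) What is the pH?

From K2 = [H⁺][CO3^2-]/[HCO3-]:  pH = pK2 + log₁₀([CO3^2-]/[HCO3-])
log₁₀(0.0708) = -1.150
pH = 9.08 + (-1.150) = 7.93

pH = 7.93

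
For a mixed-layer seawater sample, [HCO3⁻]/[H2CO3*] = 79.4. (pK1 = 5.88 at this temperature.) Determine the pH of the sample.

pH = 7.78

From K1 = [H⁺][HCO3⁻]/[H2CO3*]:  pH = pK1 + log₁₀([HCO3⁻]/[H2CO3*])
log₁₀(79.4) = +1.900
pH = 5.88 + (+1.900) = 7.78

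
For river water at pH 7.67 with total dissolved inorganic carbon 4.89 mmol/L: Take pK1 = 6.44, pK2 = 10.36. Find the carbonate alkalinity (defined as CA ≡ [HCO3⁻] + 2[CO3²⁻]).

CA = [HCO3⁻] + 2[CO3²⁻] = (α₁ + 2α₂)·DIC
At pH 7.67: [H⁺]/K1 = 10^-1.23 = 0.058884, K2/[H⁺] = 10^-2.69 = 0.0020417
α₁ = 1/(1 + 0.058884 + 0.0020417) = 1/1.0609 = 0.9426; α₂ = α₁·K2/[H⁺] = 0.001924
α₁ + 2α₂ = 0.9464
CA = 0.9464 × 4.89 = 4.63 mmol/L

CA = 4.63 mmol/L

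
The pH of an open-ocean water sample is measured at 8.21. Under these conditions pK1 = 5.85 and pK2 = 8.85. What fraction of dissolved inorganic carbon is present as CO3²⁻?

α₂ = 1 / (1 + [H⁺]/K2 + [H⁺]²/(K1K2)) = 1 / (1 + 10^+0.64 + 10^-1.72)
   = 1 / (1 + 4.3652 + 0.019055) = 1/5.3842 = 0.1857

α₂ = 0.186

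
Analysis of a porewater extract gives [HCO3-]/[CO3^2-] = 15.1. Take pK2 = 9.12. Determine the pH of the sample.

From K2 = [H⁺][CO3^2-]/[HCO3-]:  pH = pK2 − log₁₀([HCO3-]/[CO3^2-])
log₁₀(15.1) = +1.179
pH = 9.12 − (+1.179) = 7.94

pH = 7.94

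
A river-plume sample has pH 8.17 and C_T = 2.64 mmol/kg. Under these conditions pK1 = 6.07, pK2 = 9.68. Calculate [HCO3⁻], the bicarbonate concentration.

α₁ = 1 / (1 + [H⁺]/K1 + K2/[H⁺]) = 1 / (1 + 10^-2.10 + 10^-1.51)
   = 1 / (1 + 0.0079433 + 0.030903) = 1/1.0388 = 0.9626
[HCO3⁻] = α₁ × DIC = 0.9626 × 2.64 = 2.54 mmol/kg

[HCO3⁻] = 2.54 mmol/kg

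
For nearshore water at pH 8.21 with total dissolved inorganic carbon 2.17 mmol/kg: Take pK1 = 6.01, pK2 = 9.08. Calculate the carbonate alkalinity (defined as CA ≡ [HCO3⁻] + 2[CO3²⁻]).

CA = [HCO3⁻] + 2[CO3²⁻] = (α₁ + 2α₂)·DIC
At pH 8.21: [H⁺]/K1 = 10^-2.20 = 0.0063096, K2/[H⁺] = 10^-0.87 = 0.13490
α₁ = 1/(1 + 0.0063096 + 0.13490) = 1/1.1412 = 0.8763; α₂ = α₁·K2/[H⁺] = 0.1182
α₁ + 2α₂ = 1.1127
CA = 1.1127 × 2.17 = 2.41 mmol/kg

CA = 2.41 mmol/kg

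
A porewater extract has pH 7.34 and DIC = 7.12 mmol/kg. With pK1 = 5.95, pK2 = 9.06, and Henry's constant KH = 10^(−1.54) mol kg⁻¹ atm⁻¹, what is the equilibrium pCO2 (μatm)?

α₀ = 1 / (1 + K1/[H⁺] + K1K2/[H⁺]²) = 1 / (1 + 10^+1.39 + 10^-0.33)
   = 1 / (1 + 24.547 + 0.46774) = 1/26.015 = 0.03844
[CO2*] = α₀ × DIC = 0.03844 × 7.12 = 0.2737 mmol/kg
pCO2 = [CO2*]/KH = 2.737×10^-4 / 2.884×10^-2 = 9490 μatm

pCO2 = 9490 μatm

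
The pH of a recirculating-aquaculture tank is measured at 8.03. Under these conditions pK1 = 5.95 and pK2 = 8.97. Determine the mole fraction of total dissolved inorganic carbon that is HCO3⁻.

α₁ = 0.890

α₁ = 1 / (1 + [H⁺]/K1 + K2/[H⁺]) = 1 / (1 + 10^-2.08 + 10^-0.94)
   = 1 / (1 + 0.0083176 + 0.11482) = 1/1.1231 = 0.8904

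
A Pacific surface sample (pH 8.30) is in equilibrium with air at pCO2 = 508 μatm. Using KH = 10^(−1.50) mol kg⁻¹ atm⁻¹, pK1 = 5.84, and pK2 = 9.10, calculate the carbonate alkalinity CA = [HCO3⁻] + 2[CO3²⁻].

[CO2*] = KH · pCO2 = 10^(−1.50) × 508×10^-6 = 1.606×10^-5 mol/kg
α₀ = 1/(1 + K1/[H⁺] + K1K2/[H⁺]²) = 1/(1 + 10^+2.46 + 10^+1.66) = 0.002984
DIC = [CO2*]/α₀ = 1.606×10^-5 / 0.002984 = 5.383 mmol/kg
CA = (α₁ + 2α₂)·DIC = (0.8606 + 2×0.1364) × 5.383 = 6.10 mmol/kg

CA = 6.10 mmol/kg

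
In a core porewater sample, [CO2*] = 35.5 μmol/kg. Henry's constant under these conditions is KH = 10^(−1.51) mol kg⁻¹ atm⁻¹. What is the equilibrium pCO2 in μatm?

pCO2 = 1150 μatm

KH = 10^(−1.51) = 3.090×10^-2 mol kg⁻¹ atm⁻¹
pCO2 = [CO2*]/KH = 35.5×10^-6 / 3.090×10^-2 = 1.15×10^-3 atm = 1150 μatm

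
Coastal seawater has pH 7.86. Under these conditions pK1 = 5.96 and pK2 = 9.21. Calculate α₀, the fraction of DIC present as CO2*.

α₀ = 0.0119

α₀ = 1 / (1 + K1/[H⁺] + K1K2/[H⁺]²) = 1 / (1 + 10^+1.90 + 10^+0.55)
   = 1 / (1 + 79.433 + 3.5481) = 1/83.981 = 0.01191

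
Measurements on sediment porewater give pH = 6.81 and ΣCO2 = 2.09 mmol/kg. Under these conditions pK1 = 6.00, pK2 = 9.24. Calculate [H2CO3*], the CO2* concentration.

[CO2*] = 0.279 mmol/kg

α₀ = 1 / (1 + K1/[H⁺] + K1K2/[H⁺]²) = 1 / (1 + 10^+0.81 + 10^-1.62)
   = 1 / (1 + 6.4565 + 0.023988) = 1/7.4805 = 0.1337
[CO2*] = α₀ × DIC = 0.1337 × 2.09 = 0.279 mmol/kg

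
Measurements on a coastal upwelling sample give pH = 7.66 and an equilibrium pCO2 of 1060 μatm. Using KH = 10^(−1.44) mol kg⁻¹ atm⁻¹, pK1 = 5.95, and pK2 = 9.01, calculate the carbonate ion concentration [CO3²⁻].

[CO3²⁻] = 0.0882 mmol/kg

[CO2*] = KH · pCO2 = 10^(−1.44) × 1060×10^-6 = 3.849×10^-5 mol/kg
α₀ = 1/(1 + K1/[H⁺] + K1K2/[H⁺]²) = 1/(1 + 10^+1.71 + 10^+0.36) = 0.01832
DIC = [CO2*]/α₀ = 3.849×10^-5 / 0.01832 = 2.100 mmol/kg
[CO3²⁻] = α₂·DIC; α₂ = 0.04197, so [CO3²⁻] = 0.04197 × 2.100 = 0.0882 mmol/kg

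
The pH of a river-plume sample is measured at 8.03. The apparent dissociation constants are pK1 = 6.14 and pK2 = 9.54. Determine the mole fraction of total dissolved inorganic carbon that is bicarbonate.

α₁ = 1 / (1 + [H⁺]/K1 + K2/[H⁺]) = 1 / (1 + 10^-1.89 + 10^-1.51)
   = 1 / (1 + 0.012882 + 0.030903) = 1/1.0438 = 0.9581

α₁ = 0.958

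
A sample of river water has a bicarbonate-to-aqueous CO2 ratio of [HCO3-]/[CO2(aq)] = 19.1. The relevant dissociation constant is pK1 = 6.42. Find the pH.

From K1 = [H⁺][HCO3-]/[CO2(aq)]:  pH = pK1 + log₁₀([HCO3-]/[CO2(aq)])
log₁₀(19.1) = +1.281
pH = 6.42 + (+1.281) = 7.70

pH = 7.70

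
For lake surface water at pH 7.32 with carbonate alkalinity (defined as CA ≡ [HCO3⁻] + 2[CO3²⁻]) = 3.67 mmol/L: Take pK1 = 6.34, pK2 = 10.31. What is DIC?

DIC = 4.05 mmol/L

CA = [HCO3⁻] + 2[CO3²⁻] = (α₁ + 2α₂)·DIC
At pH 7.32: [H⁺]/K1 = 10^-0.98 = 0.10471, K2/[H⁺] = 10^-2.99 = 0.0010233
α₁ = 1/(1 + 0.10471 + 0.0010233) = 1/1.1057 = 0.9044; α₂ = α₁·K2/[H⁺] = 0.0009254
α₁ + 2α₂ = 0.9062
DIC = CA / (α₁ + 2α₂) = 3.67 / 0.9062 = 4.05 mmol/L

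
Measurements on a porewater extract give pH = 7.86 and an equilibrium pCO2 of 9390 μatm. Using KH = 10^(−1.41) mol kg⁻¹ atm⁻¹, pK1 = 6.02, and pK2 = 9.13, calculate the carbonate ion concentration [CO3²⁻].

[CO3²⁻] = 1.36 mmol/kg

[CO2*] = KH · pCO2 = 10^(−1.41) × 9390×10^-6 = 3.653×10^-4 mol/kg
α₀ = 1/(1 + K1/[H⁺] + K1K2/[H⁺]²) = 1/(1 + 10^+1.84 + 10^+0.57) = 0.01353
DIC = [CO2*]/α₀ = 3.653×10^-4 / 0.01353 = 27.00 mmol/kg
[CO3²⁻] = α₂·DIC; α₂ = 0.05028, so [CO3²⁻] = 0.05028 × 27.00 = 1.36 mmol/kg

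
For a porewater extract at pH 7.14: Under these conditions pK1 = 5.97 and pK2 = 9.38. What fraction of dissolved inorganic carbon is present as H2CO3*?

α₀ = 0.0630

α₀ = 1 / (1 + K1/[H⁺] + K1K2/[H⁺]²) = 1 / (1 + 10^+1.17 + 10^-1.07)
   = 1 / (1 + 14.791 + 0.085114) = 1/15.876 = 0.06299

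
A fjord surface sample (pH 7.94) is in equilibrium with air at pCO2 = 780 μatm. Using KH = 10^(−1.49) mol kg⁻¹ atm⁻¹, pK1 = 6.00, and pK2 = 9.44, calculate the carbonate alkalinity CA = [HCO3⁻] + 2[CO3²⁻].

CA = 2.34 mmol/kg

[CO2*] = KH · pCO2 = 10^(−1.49) × 780×10^-6 = 2.524×10^-5 mol/kg
α₀ = 1/(1 + K1/[H⁺] + K1K2/[H⁺]²) = 1/(1 + 10^+1.94 + 10^+0.44) = 0.01101
DIC = [CO2*]/α₀ = 2.524×10^-5 / 0.01101 = 2.293 mmol/kg
CA = (α₁ + 2α₂)·DIC = (0.9587 + 2×0.03032) × 2.293 = 2.34 mmol/kg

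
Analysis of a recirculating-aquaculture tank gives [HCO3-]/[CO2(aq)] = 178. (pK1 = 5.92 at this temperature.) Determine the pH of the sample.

pH = 8.17

From K1 = [H⁺][HCO3-]/[CO2(aq)]:  pH = pK1 + log₁₀([HCO3-]/[CO2(aq)])
log₁₀(178) = +2.250
pH = 5.92 + (+2.250) = 8.17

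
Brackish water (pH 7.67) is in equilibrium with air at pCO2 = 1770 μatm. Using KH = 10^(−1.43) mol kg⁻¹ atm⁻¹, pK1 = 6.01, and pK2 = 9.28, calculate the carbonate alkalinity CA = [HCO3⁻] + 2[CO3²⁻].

[CO2*] = KH · pCO2 = 10^(−1.43) × 1770×10^-6 = 6.576×10^-5 mol/kg
α₀ = 1/(1 + K1/[H⁺] + K1K2/[H⁺]²) = 1/(1 + 10^+1.66 + 10^+0.05) = 0.02091
DIC = [CO2*]/α₀ = 6.576×10^-5 / 0.02091 = 3.145 mmol/kg
CA = (α₁ + 2α₂)·DIC = (0.9556 + 2×0.02346) × 3.145 = 3.15 mmol/kg

CA = 3.15 mmol/kg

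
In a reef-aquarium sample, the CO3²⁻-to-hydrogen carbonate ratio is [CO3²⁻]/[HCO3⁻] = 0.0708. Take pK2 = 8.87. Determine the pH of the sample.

From K2 = [H⁺][CO3²⁻]/[HCO3⁻]:  pH = pK2 + log₁₀([CO3²⁻]/[HCO3⁻])
log₁₀(0.0708) = -1.150
pH = 8.87 + (-1.150) = 7.72

pH = 7.72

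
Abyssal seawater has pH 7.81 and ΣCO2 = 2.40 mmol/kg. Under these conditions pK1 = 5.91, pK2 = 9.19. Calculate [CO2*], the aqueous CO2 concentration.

[CO2*] = 0.0287 mmol/kg

α₀ = 1 / (1 + K1/[H⁺] + K1K2/[H⁺]²) = 1 / (1 + 10^+1.90 + 10^+0.52)
   = 1 / (1 + 79.433 + 3.3113) = 1/83.744 = 0.01194
[CO2*] = α₀ × DIC = 0.01194 × 2.40 = 0.0287 mmol/kg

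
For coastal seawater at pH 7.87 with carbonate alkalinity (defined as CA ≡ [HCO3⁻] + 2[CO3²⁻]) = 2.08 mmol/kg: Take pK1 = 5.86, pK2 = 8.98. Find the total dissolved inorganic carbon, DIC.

CA = [HCO3⁻] + 2[CO3²⁻] = (α₁ + 2α₂)·DIC
At pH 7.87: [H⁺]/K1 = 10^-2.01 = 0.0097724, K2/[H⁺] = 10^-1.11 = 0.077625
α₁ = 1/(1 + 0.0097724 + 0.077625) = 1/1.0874 = 0.9196; α₂ = α₁·K2/[H⁺] = 0.07139
α₁ + 2α₂ = 1.0624
DIC = CA / (α₁ + 2α₂) = 2.08 / 1.0624 = 1.96 mmol/kg

DIC = 1.96 mmol/kg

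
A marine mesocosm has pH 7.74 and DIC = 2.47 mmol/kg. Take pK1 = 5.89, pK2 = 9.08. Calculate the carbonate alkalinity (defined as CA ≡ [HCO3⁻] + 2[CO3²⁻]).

CA = 2.54 mmol/kg

CA = [HCO3⁻] + 2[CO3²⁻] = (α₁ + 2α₂)·DIC
At pH 7.74: [H⁺]/K1 = 10^-1.85 = 0.014125, K2/[H⁺] = 10^-1.34 = 0.045709
α₁ = 1/(1 + 0.014125 + 0.045709) = 1/1.0598 = 0.9435; α₂ = α₁·K2/[H⁺] = 0.04313
α₁ + 2α₂ = 1.0298
CA = 1.0298 × 2.47 = 2.54 mmol/kg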